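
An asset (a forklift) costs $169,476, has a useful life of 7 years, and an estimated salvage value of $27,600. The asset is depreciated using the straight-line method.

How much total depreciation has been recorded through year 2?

$40,536

Depreciable base = $169,476 − $27,600 = $141,876.
Annual expense = $141,876 / 7 = $20,268.
End of year 1: book value $149,208.
End of year 2: book value $128,940.
Accumulated through year 2 = $169,476 − $128,940 = $40,536.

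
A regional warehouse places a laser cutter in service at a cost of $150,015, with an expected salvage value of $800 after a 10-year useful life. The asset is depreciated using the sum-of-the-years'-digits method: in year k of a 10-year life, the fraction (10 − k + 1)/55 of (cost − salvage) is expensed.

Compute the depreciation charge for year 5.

Depreciable base = $150,015 − $800 = $149,215.
Sum of the years' digits = 10+9+8+7+6+5+4+3+2+1 = 55.
Year 1: $149,215 × 10/55 = $27,130. Book value $122,885.
Year 2: $149,215 × 9/55 = $24,417. Book value $98,468.
Year 3: $149,215 × 8/55 = $21,704. Book value $76,764.
Year 4: $149,215 × 7/55 = $18,991. Book value $57,773.
Year 5: $149,215 × 6/55 = $16,278. Book value $41,495.

$16,278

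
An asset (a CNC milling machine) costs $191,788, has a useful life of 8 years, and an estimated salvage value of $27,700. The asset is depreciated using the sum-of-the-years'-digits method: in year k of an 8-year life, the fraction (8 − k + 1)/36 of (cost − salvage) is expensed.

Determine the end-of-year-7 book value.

Depreciable base = $191,788 − $27,700 = $164,088.
Sum of the years' digits = 8+7+6+5+4+3+2+1 = 36.
Year 1: $164,088 × 8/36 = $36,464. Book value $155,324.
Year 2: $164,088 × 7/36 = $31,906. Book value $123,418.
Year 3: $164,088 × 6/36 = $27,348. Book value $96,070.
Year 4: $164,088 × 5/36 = $22,790. Book value $73,280.
Year 5: $164,088 × 4/36 = $18,232. Book value $55,048.
Year 6: $164,088 × 3/36 = $13,674. Book value $41,374.
Year 7: $164,088 × 2/36 = $9,116. Book value $32,258.

$32,258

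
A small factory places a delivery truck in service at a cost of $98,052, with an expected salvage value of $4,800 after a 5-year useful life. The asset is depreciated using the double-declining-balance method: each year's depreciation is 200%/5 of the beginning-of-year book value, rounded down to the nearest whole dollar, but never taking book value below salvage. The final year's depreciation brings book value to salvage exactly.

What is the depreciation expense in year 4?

$8,472

Depreciable base = $98,052 − $4,800 = $93,252.
Year 1: ⌊$98,052 × 200%/5⌋ = $39,220. Book value $58,832.
Year 2: ⌊$58,832 × 200%/5⌋ = $23,532. Book value $35,300.
Year 3: ⌊$35,300 × 200%/5⌋ = $14,120. Book value $21,180.
Year 4: ⌊$21,180 × 200%/5⌋ = $8,472. Book value $12,708.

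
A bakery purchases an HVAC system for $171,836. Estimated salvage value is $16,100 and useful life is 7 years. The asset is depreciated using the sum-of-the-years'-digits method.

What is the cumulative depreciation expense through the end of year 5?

$139,050

Depreciable base = $171,836 − $16,100 = $155,736.
Sum of the years' digits = 7+6+5+4+3+2+1 = 28.
Year 1: $155,736 × 7/28 = $38,934. Book value $132,902.
Year 2: $155,736 × 6/28 = $33,372. Book value $99,530.
Year 3: $155,736 × 5/28 = $27,810. Book value $71,720.
Year 4: $155,736 × 4/28 = $22,248. Book value $49,472.
Year 5: $155,736 × 3/28 = $16,686. Book value $32,786.
Accumulated through year 5 = $171,836 − $32,786 = $139,050.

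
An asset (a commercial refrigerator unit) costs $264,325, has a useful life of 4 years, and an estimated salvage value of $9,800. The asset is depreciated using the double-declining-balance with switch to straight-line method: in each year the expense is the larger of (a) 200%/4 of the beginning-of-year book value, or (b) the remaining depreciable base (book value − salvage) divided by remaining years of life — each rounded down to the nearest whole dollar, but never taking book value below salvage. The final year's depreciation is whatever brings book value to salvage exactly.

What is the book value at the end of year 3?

$33,041

Depreciable base = $264,325 − $9,800 = $254,525.
Year 1: DB = ⌊$264,325 × 200%/4⌋ = $132,162; SL = ⌊$254,525/4⌋ = $63,631 → take DB $132,162. Book value $132,163.
Year 2: DB = ⌊$132,163 × 200%/4⌋ = $66,081; SL = ⌊$122,363/3⌋ = $40,787 → take DB $66,081. Book value $66,082.
Year 3: DB = ⌊$66,082 × 200%/4⌋ = $33,041; SL = ⌊$56,282/2⌋ = $28,141 → take DB $33,041. Book value $33,041.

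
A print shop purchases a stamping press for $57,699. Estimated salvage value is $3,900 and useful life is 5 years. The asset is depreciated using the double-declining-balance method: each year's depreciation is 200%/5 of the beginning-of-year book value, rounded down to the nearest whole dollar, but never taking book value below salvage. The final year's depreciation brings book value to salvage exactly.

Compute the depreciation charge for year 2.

Depreciable base = $57,699 − $3,900 = $53,799.
Year 1: ⌊$57,699 × 200%/5⌋ = $23,079. Book value $34,620.
Year 2: ⌊$34,620 × 200%/5⌋ = $13,848. Book value $20,772.

$13,848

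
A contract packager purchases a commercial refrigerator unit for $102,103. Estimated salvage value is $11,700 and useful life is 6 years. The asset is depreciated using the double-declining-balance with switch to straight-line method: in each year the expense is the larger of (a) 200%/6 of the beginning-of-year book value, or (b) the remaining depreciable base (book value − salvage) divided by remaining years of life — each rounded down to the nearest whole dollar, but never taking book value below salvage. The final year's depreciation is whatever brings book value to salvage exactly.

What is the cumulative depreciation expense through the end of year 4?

$81,933

Depreciable base = $102,103 − $11,700 = $90,403.
Year 1: DB = ⌊$102,103 × 200%/6⌋ = $34,034; SL = ⌊$90,403/6⌋ = $15,067 → take DB $34,034. Book value $68,069.
Year 2: DB = ⌊$68,069 × 200%/6⌋ = $22,689; SL = ⌊$56,369/5⌋ = $11,273 → take DB $22,689. Book value $45,380.
Year 3: DB = ⌊$45,380 × 200%/6⌋ = $15,126; SL = ⌊$33,680/4⌋ = $8,420 → take DB $15,126. Book value $30,254.
Year 4: DB = ⌊$30,254 × 200%/6⌋ = $10,084; SL = ⌊$18,554/3⌋ = $6,184 → take DB $10,084. Book value $20,170.
Accumulated through year 4 = $102,103 − $20,170 = $81,933.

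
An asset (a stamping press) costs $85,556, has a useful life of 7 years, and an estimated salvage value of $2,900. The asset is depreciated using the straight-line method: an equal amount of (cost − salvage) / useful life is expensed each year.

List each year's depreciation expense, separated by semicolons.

$11,808; $11,808; $11,808; $11,808; $11,808; $11,808; $11,808

Depreciable base = $85,556 − $2,900 = $82,656.
Annual expense = $82,656 / 7 = $11,808.
End of year 1: book value $73,748.
End of year 2: book value $61,940.
End of year 3: book value $50,132.
End of year 4: book value $38,324.
End of year 5: book value $26,516.
End of year 6: book value $14,708.
End of year 7: book value $2,900.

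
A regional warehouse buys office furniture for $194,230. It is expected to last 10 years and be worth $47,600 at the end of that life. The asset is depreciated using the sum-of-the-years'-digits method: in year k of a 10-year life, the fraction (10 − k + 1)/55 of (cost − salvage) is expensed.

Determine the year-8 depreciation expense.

Depreciable base = $194,230 − $47,600 = $146,630.
Sum of the years' digits = 10+9+8+7+6+5+4+3+2+1 = 55.
Year 1: $146,630 × 10/55 = $26,660. Book value $167,570.
Year 2: $146,630 × 9/55 = $23,994. Book value $143,576.
Year 3: $146,630 × 8/55 = $21,328. Book value $122,248.
Year 4: $146,630 × 7/55 = $18,662. Book value $103,586.
Year 5: $146,630 × 6/55 = $15,996. Book value $87,590.
Year 6: $146,630 × 5/55 = $13,330. Book value $74,260.
Year 7: $146,630 × 4/55 = $10,664. Book value $63,596.
Year 8: $146,630 × 3/55 = $7,998. Book value $55,598.

$7,998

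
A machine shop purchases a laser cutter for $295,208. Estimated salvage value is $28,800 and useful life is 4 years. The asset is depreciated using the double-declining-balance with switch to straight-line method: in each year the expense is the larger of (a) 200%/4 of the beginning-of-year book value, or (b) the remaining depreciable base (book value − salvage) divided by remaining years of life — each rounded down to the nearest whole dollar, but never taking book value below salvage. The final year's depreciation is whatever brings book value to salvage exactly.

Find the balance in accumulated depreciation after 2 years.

$221,406

Depreciable base = $295,208 − $28,800 = $266,408.
Year 1: DB = ⌊$295,208 × 200%/4⌋ = $147,604; SL = ⌊$266,408/4⌋ = $66,602 → take DB $147,604. Book value $147,604.
Year 2: DB = ⌊$147,604 × 200%/4⌋ = $73,802; SL = ⌊$118,804/3⌋ = $39,601 → take DB $73,802. Book value $73,802.
Accumulated through year 2 = $295,208 − $73,802 = $221,406.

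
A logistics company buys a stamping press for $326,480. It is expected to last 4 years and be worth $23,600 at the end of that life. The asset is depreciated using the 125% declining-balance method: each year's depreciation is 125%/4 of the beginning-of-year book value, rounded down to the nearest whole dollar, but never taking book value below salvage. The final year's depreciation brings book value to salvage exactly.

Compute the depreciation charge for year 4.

$82,491

Depreciable base = $326,480 − $23,600 = $302,880.
Year 1: ⌊$326,480 × 125%/4⌋ = $102,025. Book value $224,455.
Year 2: ⌊$224,455 × 125%/4⌋ = $70,142. Book value $154,313.
Year 3: ⌊$154,313 × 125%/4⌋ = $48,222. Book value $106,091.
Year 4 (final): $106,091 − $23,600 = $82,491. Book value $23,600.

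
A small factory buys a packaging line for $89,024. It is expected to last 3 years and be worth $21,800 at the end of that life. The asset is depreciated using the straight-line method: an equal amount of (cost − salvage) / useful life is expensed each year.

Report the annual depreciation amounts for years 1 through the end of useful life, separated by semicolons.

Depreciable base = $89,024 − $21,800 = $67,224.
Annual expense = $67,224 / 3 = $22,408.
End of year 1: book value $66,616.
End of year 2: book value $44,208.
End of year 3: book value $21,800.

$22,408; $22,408; $22,408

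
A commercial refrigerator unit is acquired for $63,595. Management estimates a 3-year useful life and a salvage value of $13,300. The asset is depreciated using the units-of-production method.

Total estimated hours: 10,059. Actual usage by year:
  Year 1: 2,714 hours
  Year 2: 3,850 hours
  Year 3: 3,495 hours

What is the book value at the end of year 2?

$30,775

Depreciable base = $63,595 − $13,300 = $50,295.
Rate = $50,295 / 10,059 hours = $5 per hour.
Year 1: 2,714 × $5 = $13,570. Book value $50,025.
Year 2: 3,850 × $5 = $19,250. Book value $30,775.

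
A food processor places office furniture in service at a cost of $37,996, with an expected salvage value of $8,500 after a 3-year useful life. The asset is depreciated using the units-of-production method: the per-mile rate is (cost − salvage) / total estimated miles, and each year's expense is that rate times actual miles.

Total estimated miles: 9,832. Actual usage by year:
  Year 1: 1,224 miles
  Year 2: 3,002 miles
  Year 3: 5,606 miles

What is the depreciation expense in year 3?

$16,818

Depreciable base = $37,996 − $8,500 = $29,496.
Rate = $29,496 / 9,832 miles = $3 per mile.
Year 1: 1,224 × $3 = $3,672. Book value $34,324.
Year 2: 3,002 × $3 = $9,006. Book value $25,318.
Year 3: 5,606 × $3 = $16,818. Book value $8,500.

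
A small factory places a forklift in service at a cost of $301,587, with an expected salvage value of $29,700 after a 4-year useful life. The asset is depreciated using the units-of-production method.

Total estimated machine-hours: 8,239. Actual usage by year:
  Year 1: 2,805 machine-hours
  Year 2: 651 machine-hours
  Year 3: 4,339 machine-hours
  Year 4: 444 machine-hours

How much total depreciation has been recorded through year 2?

$114,048

Depreciable base = $301,587 − $29,700 = $271,887.
Rate = $271,887 / 8,239 machine-hours = $33 per machine-hour.
Year 1: 2,805 × $33 = $92,565. Book value $209,022.
Year 2: 651 × $33 = $21,483. Book value $187,539.
Accumulated through year 2 = $301,587 − $187,539 = $114,048.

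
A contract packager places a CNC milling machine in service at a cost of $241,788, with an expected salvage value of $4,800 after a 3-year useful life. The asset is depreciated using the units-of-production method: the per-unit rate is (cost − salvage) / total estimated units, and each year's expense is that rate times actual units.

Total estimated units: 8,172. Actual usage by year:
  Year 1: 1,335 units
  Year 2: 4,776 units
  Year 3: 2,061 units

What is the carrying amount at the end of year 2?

$64,569

Depreciable base = $241,788 − $4,800 = $236,988.
Rate = $236,988 / 8,172 units = $29 per unit.
Year 1: 1,335 × $29 = $38,715. Book value $203,073.
Year 2: 4,776 × $29 = $138,504. Book value $64,569.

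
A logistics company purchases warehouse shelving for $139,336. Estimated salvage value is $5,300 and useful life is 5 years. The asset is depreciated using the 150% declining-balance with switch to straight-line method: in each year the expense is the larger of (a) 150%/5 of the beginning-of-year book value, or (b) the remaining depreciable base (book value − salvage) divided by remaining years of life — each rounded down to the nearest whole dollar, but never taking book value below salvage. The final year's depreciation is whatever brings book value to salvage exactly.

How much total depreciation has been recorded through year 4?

$113,044

Depreciable base = $139,336 − $5,300 = $134,036.
Year 1: DB = ⌊$139,336 × 150%/5⌋ = $41,800; SL = ⌊$134,036/5⌋ = $26,807 → take DB $41,800. Book value $97,536.
Year 2: DB = ⌊$97,536 × 150%/5⌋ = $29,260; SL = ⌊$92,236/4⌋ = $23,059 → take DB $29,260. Book value $68,276.
Year 3: DB = ⌊$68,276 × 150%/5⌋ = $20,482; SL = ⌊$62,976/3⌋ = $20,992 → take SL $20,992. Book value $47,284.
Year 4: DB = ⌊$47,284 × 150%/5⌋ = $14,185; SL = ⌊$41,984/2⌋ = $20,992 → take SL $20,992. Book value $26,292.
Accumulated through year 4 = $139,336 − $26,292 = $113,044.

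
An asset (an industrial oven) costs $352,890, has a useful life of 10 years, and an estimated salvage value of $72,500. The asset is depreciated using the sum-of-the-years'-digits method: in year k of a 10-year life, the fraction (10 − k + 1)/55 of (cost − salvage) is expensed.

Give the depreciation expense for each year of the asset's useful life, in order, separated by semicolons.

$50,980; $45,882; $40,784; $35,686; $30,588; $25,490; $20,392; $15,294; $10,196; $5,098

Depreciable base = $352,890 − $72,500 = $280,390.
Sum of the years' digits = 10+9+8+7+6+5+4+3+2+1 = 55.
Year 1: $280,390 × 10/55 = $50,980. Book value $301,910.
Year 2: $280,390 × 9/55 = $45,882. Book value $256,028.
Year 3: $280,390 × 8/55 = $40,784. Book value $215,244.
Year 4: $280,390 × 7/55 = $35,686. Book value $179,558.
Year 5: $280,390 × 6/55 = $30,588. Book value $148,970.
Year 6: $280,390 × 5/55 = $25,490. Book value $123,480.
Year 7: $280,390 × 4/55 = $20,392. Book value $103,088.
Year 8: $280,390 × 3/55 = $15,294. Book value $87,794.
Year 9: $280,390 × 2/55 = $10,196. Book value $77,598.
Year 10: $280,390 × 1/55 = $5,098. Book value $72,500.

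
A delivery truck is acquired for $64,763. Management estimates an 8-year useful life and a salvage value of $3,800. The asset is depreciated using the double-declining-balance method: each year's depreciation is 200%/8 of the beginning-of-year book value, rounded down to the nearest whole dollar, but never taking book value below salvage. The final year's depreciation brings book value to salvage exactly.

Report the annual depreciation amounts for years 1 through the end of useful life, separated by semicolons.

$16,190; $12,143; $9,107; $6,830; $5,123; $3,842; $2,882; $4,846

Depreciable base = $64,763 − $3,800 = $60,963.
Year 1: ⌊$64,763 × 200%/8⌋ = $16,190. Book value $48,573.
Year 2: ⌊$48,573 × 200%/8⌋ = $12,143. Book value $36,430.
Year 3: ⌊$36,430 × 200%/8⌋ = $9,107. Book value $27,323.
Year 4: ⌊$27,323 × 200%/8⌋ = $6,830. Book value $20,493.
Year 5: ⌊$20,493 × 200%/8⌋ = $5,123. Book value $15,370.
Year 6: ⌊$15,370 × 200%/8⌋ = $3,842. Book value $11,528.
Year 7: ⌊$11,528 × 200%/8⌋ = $2,882. Book value $8,646.
Year 8 (final): $8,646 − $3,800 = $4,846. Book value $3,800.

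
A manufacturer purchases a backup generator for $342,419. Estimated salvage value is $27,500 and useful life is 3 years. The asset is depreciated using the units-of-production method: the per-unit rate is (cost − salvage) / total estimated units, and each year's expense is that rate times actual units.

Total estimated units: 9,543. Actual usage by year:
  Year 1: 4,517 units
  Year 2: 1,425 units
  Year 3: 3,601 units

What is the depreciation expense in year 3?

$118,833

Depreciable base = $342,419 − $27,500 = $314,919.
Rate = $314,919 / 9,543 units = $33 per unit.
Year 1: 4,517 × $33 = $149,061. Book value $193,358.
Year 2: 1,425 × $33 = $47,025. Book value $146,333.
Year 3: 3,601 × $33 = $118,833. Book value $27,500.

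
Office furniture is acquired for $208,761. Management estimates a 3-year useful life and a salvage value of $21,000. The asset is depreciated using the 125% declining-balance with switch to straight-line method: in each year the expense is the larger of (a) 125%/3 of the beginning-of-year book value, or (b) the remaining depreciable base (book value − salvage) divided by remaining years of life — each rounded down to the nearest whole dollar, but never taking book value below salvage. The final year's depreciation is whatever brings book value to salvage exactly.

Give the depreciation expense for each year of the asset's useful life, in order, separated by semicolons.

Depreciable base = $208,761 − $21,000 = $187,761.
Year 1: DB = ⌊$208,761 × 125%/3⌋ = $86,983; SL = ⌊$187,761/3⌋ = $62,587 → take DB $86,983. Book value $121,778.
Year 2: DB = ⌊$121,778 × 125%/3⌋ = $50,740; SL = ⌊$100,778/2⌋ = $50,389 → take DB $50,740. Book value $71,038.
Year 3 (final): $71,038 − $21,000 = $50,038. Book value $21,000.

$86,983; $50,740; $50,038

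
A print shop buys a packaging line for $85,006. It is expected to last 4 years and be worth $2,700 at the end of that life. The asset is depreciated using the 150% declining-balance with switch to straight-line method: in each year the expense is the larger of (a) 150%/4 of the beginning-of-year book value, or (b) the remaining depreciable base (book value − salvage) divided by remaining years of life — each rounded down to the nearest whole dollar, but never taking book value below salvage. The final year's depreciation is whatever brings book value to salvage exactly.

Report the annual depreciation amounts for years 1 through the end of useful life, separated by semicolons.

Depreciable base = $85,006 − $2,700 = $82,306.
Year 1: DB = ⌊$85,006 × 150%/4⌋ = $31,877; SL = ⌊$82,306/4⌋ = $20,576 → take DB $31,877. Book value $53,129.
Year 2: DB = ⌊$53,129 × 150%/4⌋ = $19,923; SL = ⌊$50,429/3⌋ = $16,809 → take DB $19,923. Book value $33,206.
Year 3: DB = ⌊$33,206 × 150%/4⌋ = $12,452; SL = ⌊$30,506/2⌋ = $15,253 → take SL $15,253. Book value $17,953.
Year 4 (final): $17,953 − $2,700 = $15,253. Book value $2,700.

$31,877; $19,923; $15,253; $15,253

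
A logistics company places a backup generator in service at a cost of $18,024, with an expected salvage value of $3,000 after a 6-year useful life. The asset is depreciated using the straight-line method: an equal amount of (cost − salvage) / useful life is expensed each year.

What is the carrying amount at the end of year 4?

$8,008

Depreciable base = $18,024 − $3,000 = $15,024.
Annual expense = $15,024 / 6 = $2,504.
End of year 1: book value $15,520.
End of year 2: book value $13,016.
End of year 3: book value $10,512.
End of year 4: book value $8,008.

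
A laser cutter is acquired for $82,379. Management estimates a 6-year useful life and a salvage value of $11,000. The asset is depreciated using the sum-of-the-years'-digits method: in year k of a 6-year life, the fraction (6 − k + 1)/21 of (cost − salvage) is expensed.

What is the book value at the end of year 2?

Depreciable base = $82,379 − $11,000 = $71,379.
Sum of the years' digits = 6+5+4+3+2+1 = 21.
Year 1: $71,379 × 6/21 = $20,394. Book value $61,985.
Year 2: $71,379 × 5/21 = $16,995. Book value $44,990.

$44,990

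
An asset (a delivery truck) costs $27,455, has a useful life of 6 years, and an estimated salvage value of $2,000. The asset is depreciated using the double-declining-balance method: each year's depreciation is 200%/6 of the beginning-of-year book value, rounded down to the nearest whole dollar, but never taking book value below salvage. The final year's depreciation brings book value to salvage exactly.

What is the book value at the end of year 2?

Depreciable base = $27,455 − $2,000 = $25,455.
Year 1: ⌊$27,455 × 200%/6⌋ = $9,151. Book value $18,304.
Year 2: ⌊$18,304 × 200%/6⌋ = $6,101. Book value $12,203.

$12,203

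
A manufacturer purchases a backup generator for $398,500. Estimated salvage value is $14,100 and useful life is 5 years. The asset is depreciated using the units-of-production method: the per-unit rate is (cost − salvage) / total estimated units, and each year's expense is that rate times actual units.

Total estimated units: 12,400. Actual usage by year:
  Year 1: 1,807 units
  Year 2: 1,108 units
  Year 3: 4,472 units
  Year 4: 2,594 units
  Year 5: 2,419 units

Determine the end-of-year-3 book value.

$169,503

Depreciable base = $398,500 − $14,100 = $384,400.
Rate = $384,400 / 12,400 units = $31 per unit.
Year 1: 1,807 × $31 = $56,017. Book value $342,483.
Year 2: 1,108 × $31 = $34,348. Book value $308,135.
Year 3: 4,472 × $31 = $138,632. Book value $169,503.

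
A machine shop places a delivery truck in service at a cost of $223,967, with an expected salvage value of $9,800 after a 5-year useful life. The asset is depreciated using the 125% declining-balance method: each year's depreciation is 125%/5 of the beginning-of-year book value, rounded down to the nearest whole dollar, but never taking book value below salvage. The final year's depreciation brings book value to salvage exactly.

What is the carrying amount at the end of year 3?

Depreciable base = $223,967 − $9,800 = $214,167.
Year 1: ⌊$223,967 × 125%/5⌋ = $55,991. Book value $167,976.
Year 2: ⌊$167,976 × 125%/5⌋ = $41,994. Book value $125,982.
Year 3: ⌊$125,982 × 125%/5⌋ = $31,495. Book value $94,487.

$94,487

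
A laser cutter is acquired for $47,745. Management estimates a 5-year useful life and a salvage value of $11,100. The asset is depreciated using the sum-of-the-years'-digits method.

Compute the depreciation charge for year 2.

Depreciable base = $47,745 − $11,100 = $36,645.
Sum of the years' digits = 5+4+3+2+1 = 15.
Year 1: $36,645 × 5/15 = $12,215. Book value $35,530.
Year 2: $36,645 × 4/15 = $9,772. Book value $25,758.

$9,772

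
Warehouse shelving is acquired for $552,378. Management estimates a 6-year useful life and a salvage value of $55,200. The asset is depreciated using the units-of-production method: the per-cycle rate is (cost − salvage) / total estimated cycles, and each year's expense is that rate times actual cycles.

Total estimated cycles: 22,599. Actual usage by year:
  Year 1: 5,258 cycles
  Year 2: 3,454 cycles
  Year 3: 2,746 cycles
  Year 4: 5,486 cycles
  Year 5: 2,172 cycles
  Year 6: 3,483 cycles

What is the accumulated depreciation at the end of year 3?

$252,076

Depreciable base = $552,378 − $55,200 = $497,178.
Rate = $497,178 / 22,599 cycles = $22 per cycle.
Year 1: 5,258 × $22 = $115,676. Book value $436,702.
Year 2: 3,454 × $22 = $75,988. Book value $360,714.
Year 3: 2,746 × $22 = $60,412. Book value $300,302.
Accumulated through year 3 = $552,378 − $300,302 = $252,076.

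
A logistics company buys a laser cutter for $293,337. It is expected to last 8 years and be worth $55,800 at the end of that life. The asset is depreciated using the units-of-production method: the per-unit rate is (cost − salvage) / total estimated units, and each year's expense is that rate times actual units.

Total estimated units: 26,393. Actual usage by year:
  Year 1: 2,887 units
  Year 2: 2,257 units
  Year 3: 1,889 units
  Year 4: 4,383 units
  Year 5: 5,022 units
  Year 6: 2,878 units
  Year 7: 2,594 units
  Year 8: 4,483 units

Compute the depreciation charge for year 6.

Depreciable base = $293,337 − $55,800 = $237,537.
Rate = $237,537 / 26,393 units = $9 per unit.
Year 1: 2,887 × $9 = $25,983. Book value $267,354.
Year 2: 2,257 × $9 = $20,313. Book value $247,041.
Year 3: 1,889 × $9 = $17,001. Book value $230,040.
Year 4: 4,383 × $9 = $39,447. Book value $190,593.
Year 5: 5,022 × $9 = $45,198. Book value $145,395.
Year 6: 2,878 × $9 = $25,902. Book value $119,493.

$25,902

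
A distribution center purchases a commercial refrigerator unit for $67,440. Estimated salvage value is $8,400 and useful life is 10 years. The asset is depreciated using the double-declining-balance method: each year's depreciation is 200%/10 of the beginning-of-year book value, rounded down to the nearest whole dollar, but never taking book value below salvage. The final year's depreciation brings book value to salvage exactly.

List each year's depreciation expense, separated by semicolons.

Depreciable base = $67,440 − $8,400 = $59,040.
Year 1: ⌊$67,440 × 200%/10⌋ = $13,488. Book value $53,952.
Year 2: ⌊$53,952 × 200%/10⌋ = $10,790. Book value $43,162.
Year 3: ⌊$43,162 × 200%/10⌋ = $8,632. Book value $34,530.
Year 4: ⌊$34,530 × 200%/10⌋ = $6,906. Book value $27,624.
Year 5: ⌊$27,624 × 200%/10⌋ = $5,524. Book value $22,100.
Year 6: ⌊$22,100 × 200%/10⌋ = $4,420. Book value $17,680.
Year 7: ⌊$17,680 × 200%/10⌋ = $3,536. Book value $14,144.
Year 8: ⌊$14,144 × 200%/10⌋ = $2,828. Book value $11,316.
Year 9: ⌊$11,316 × 200%/10⌋ = $2,263. Book value $9,053.
Year 10 (final): $9,053 − $8,400 = $653. Book value $8,400.

$13,488; $10,790; $8,632; $6,906; $5,524; $4,420; $3,536; $2,828; $2,263; $653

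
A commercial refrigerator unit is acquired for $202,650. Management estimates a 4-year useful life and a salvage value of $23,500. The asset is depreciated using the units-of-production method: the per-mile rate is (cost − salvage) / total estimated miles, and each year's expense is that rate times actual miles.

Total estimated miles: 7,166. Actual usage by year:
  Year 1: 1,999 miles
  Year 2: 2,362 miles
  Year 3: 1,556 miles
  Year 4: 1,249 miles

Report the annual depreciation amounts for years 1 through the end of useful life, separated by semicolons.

$49,975; $59,050; $38,900; $31,225

Depreciable base = $202,650 − $23,500 = $179,150.
Rate = $179,150 / 7,166 miles = $25 per mile.
Year 1: 1,999 × $25 = $49,975. Book value $152,675.
Year 2: 2,362 × $25 = $59,050. Book value $93,625.
Year 3: 1,556 × $25 = $38,900. Book value $54,725.
Year 4: 1,249 × $25 = $31,225. Book value $23,500.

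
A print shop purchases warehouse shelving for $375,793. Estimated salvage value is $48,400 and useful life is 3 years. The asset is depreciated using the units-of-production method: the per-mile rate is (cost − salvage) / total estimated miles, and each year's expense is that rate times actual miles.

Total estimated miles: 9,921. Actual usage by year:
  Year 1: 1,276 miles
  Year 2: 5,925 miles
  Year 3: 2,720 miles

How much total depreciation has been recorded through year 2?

$237,633

Depreciable base = $375,793 − $48,400 = $327,393.
Rate = $327,393 / 9,921 miles = $33 per mile.
Year 1: 1,276 × $33 = $42,108. Book value $333,685.
Year 2: 5,925 × $33 = $195,525. Book value $138,160.
Accumulated through year 2 = $375,793 − $138,160 = $237,633.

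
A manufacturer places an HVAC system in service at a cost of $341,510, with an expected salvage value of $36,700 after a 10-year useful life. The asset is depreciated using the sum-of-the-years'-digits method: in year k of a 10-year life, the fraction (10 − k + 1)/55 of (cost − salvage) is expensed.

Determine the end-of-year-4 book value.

$153,082

Depreciable base = $341,510 − $36,700 = $304,810.
Sum of the years' digits = 10+9+8+7+6+5+4+3+2+1 = 55.
Year 1: $304,810 × 10/55 = $55,420. Book value $286,090.
Year 2: $304,810 × 9/55 = $49,878. Book value $236,212.
Year 3: $304,810 × 8/55 = $44,336. Book value $191,876.
Year 4: $304,810 × 7/55 = $38,794. Book value $153,082.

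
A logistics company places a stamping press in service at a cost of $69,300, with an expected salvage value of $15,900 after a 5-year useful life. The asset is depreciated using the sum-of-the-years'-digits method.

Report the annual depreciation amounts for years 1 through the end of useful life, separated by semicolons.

Depreciable base = $69,300 − $15,900 = $53,400.
Sum of the years' digits = 5+4+3+2+1 = 15.
Year 1: $53,400 × 5/15 = $17,800. Book value $51,500.
Year 2: $53,400 × 4/15 = $14,240. Book value $37,260.
Year 3: $53,400 × 3/15 = $10,680. Book value $26,580.
Year 4: $53,400 × 2/15 = $7,120. Book value $19,460.
Year 5: $53,400 × 1/15 = $3,560. Book value $15,900.

$17,800; $14,240; $10,680; $7,120; $3,560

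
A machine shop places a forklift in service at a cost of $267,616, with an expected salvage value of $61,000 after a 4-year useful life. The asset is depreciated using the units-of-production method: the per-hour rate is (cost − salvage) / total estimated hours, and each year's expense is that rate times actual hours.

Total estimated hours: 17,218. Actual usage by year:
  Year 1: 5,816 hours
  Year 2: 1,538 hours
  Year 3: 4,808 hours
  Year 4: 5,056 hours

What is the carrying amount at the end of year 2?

$179,368

Depreciable base = $267,616 − $61,000 = $206,616.
Rate = $206,616 / 17,218 hours = $12 per hour.
Year 1: 5,816 × $12 = $69,792. Book value $197,824.
Year 2: 1,538 × $12 = $18,456. Book value $179,368.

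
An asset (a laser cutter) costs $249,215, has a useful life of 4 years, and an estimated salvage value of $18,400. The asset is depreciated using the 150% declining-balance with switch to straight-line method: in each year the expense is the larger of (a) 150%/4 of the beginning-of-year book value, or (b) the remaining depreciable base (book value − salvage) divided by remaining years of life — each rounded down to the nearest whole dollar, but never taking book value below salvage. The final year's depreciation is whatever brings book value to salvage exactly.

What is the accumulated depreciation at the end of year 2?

Depreciable base = $249,215 − $18,400 = $230,815.
Year 1: DB = ⌊$249,215 × 150%/4⌋ = $93,455; SL = ⌊$230,815/4⌋ = $57,703 → take DB $93,455. Book value $155,760.
Year 2: DB = ⌊$155,760 × 150%/4⌋ = $58,410; SL = ⌊$137,360/3⌋ = $45,786 → take DB $58,410. Book value $97,350.
Accumulated through year 2 = $249,215 − $97,350 = $151,865.

$151,865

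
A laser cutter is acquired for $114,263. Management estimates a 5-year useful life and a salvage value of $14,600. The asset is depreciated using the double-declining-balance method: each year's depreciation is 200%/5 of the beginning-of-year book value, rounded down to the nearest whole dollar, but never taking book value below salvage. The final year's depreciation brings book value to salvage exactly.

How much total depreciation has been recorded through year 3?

Depreciable base = $114,263 − $14,600 = $99,663.
Year 1: ⌊$114,263 × 200%/5⌋ = $45,705. Book value $68,558.
Year 2: ⌊$68,558 × 200%/5⌋ = $27,423. Book value $41,135.
Year 3: ⌊$41,135 × 200%/5⌋ = $16,454. Book value $24,681.
Accumulated through year 3 = $114,263 − $24,681 = $89,582.

$89,582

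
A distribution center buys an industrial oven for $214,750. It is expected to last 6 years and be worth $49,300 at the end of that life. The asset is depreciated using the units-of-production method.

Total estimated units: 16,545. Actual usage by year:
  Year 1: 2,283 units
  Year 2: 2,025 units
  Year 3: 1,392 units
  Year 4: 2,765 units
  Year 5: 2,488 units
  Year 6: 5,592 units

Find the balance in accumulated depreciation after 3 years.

Depreciable base = $214,750 − $49,300 = $165,450.
Rate = $165,450 / 16,545 units = $10 per unit.
Year 1: 2,283 × $10 = $22,830. Book value $191,920.
Year 2: 2,025 × $10 = $20,250. Book value $171,670.
Year 3: 1,392 × $10 = $13,920. Book value $157,750.
Accumulated through year 3 = $214,750 − $157,750 = $57,000.

$57,000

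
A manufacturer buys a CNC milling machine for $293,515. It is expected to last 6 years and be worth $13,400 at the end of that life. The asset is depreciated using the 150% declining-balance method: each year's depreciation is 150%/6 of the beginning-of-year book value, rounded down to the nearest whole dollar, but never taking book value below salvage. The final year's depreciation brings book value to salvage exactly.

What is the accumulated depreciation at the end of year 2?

Depreciable base = $293,515 − $13,400 = $280,115.
Year 1: ⌊$293,515 × 150%/6⌋ = $73,378. Book value $220,137.
Year 2: ⌊$220,137 × 150%/6⌋ = $55,034. Book value $165,103.
Accumulated through year 2 = $293,515 − $165,103 = $128,412.

$128,412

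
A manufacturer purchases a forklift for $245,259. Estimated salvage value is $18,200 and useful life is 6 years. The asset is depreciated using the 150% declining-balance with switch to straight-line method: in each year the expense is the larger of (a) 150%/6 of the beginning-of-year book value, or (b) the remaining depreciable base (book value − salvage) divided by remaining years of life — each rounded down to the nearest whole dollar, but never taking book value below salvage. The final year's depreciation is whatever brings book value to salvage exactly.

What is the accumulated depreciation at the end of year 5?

$198,635

Depreciable base = $245,259 − $18,200 = $227,059.
Year 1: DB = ⌊$245,259 × 150%/6⌋ = $61,314; SL = ⌊$227,059/6⌋ = $37,843 → take DB $61,314. Book value $183,945.
Year 2: DB = ⌊$183,945 × 150%/6⌋ = $45,986; SL = ⌊$165,745/5⌋ = $33,149 → take DB $45,986. Book value $137,959.
Year 3: DB = ⌊$137,959 × 150%/6⌋ = $34,489; SL = ⌊$119,759/4⌋ = $29,939 → take DB $34,489. Book value $103,470.
Year 4: DB = ⌊$103,470 × 150%/6⌋ = $25,867; SL = ⌊$85,270/3⌋ = $28,423 → take SL $28,423. Book value $75,047.
Year 5: DB = ⌊$75,047 × 150%/6⌋ = $18,761; SL = ⌊$56,847/2⌋ = $28,423 → take SL $28,423. Book value $46,624.
Accumulated through year 5 = $245,259 − $46,624 = $198,635.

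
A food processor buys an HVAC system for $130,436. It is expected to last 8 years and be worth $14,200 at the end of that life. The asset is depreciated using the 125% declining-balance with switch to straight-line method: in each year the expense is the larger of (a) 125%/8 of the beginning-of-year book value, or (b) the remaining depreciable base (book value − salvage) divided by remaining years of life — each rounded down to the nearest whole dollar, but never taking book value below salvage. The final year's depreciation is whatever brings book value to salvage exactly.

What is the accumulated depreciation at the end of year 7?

$103,405

Depreciable base = $130,436 − $14,200 = $116,236.
Year 1: DB = ⌊$130,436 × 125%/8⌋ = $20,380; SL = ⌊$116,236/8⌋ = $14,529 → take DB $20,380. Book value $110,056.
Year 2: DB = ⌊$110,056 × 125%/8⌋ = $17,196; SL = ⌊$95,856/7⌋ = $13,693 → take DB $17,196. Book value $92,860.
Year 3: DB = ⌊$92,860 × 125%/8⌋ = $14,509; SL = ⌊$78,660/6⌋ = $13,110 → take DB $14,509. Book value $78,351.
Year 4: DB = ⌊$78,351 × 125%/8⌋ = $12,242; SL = ⌊$64,151/5⌋ = $12,830 → take SL $12,830. Book value $65,521.
Year 5: DB = ⌊$65,521 × 125%/8⌋ = $10,237; SL = ⌊$51,321/4⌋ = $12,830 → take SL $12,830. Book value $52,691.
Year 6: DB = ⌊$52,691 × 125%/8⌋ = $8,232; SL = ⌊$38,491/3⌋ = $12,830 → take SL $12,830. Book value $39,861.
Year 7: DB = ⌊$39,861 × 125%/8⌋ = $6,228; SL = ⌊$25,661/2⌋ = $12,830 → take SL $12,830. Book value $27,031.
Accumulated through year 7 = $130,436 − $27,031 = $103,405.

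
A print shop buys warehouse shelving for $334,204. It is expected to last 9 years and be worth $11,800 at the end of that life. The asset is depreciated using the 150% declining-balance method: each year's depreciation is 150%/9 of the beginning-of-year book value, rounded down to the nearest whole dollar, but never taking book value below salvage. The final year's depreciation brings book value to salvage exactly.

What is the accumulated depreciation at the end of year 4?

$173,032

Depreciable base = $334,204 − $11,800 = $322,404.
Year 1: ⌊$334,204 × 150%/9⌋ = $55,700. Book value $278,504.
Year 2: ⌊$278,504 × 150%/9⌋ = $46,417. Book value $232,087.
Year 3: ⌊$232,087 × 150%/9⌋ = $38,681. Book value $193,406.
Year 4: ⌊$193,406 × 150%/9⌋ = $32,234. Book value $161,172.
Accumulated through year 4 = $334,204 − $161,172 = $173,032.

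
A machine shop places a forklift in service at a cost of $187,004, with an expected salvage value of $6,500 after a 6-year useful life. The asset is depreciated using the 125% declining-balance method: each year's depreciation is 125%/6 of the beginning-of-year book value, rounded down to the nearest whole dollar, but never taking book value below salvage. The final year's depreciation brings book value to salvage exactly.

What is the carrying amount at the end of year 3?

$92,786

Depreciable base = $187,004 − $6,500 = $180,504.
Year 1: ⌊$187,004 × 125%/6⌋ = $38,959. Book value $148,045.
Year 2: ⌊$148,045 × 125%/6⌋ = $30,842. Book value $117,203.
Year 3: ⌊$117,203 × 125%/6⌋ = $24,417. Book value $92,786.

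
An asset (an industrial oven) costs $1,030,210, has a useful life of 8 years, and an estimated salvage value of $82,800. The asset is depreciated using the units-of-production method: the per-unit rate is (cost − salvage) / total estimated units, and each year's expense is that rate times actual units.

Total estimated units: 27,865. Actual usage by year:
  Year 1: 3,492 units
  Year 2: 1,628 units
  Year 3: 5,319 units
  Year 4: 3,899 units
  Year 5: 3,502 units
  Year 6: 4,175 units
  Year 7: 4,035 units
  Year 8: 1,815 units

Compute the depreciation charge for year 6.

Depreciable base = $1,030,210 − $82,800 = $947,410.
Rate = $947,410 / 27,865 units = $34 per unit.
Year 1: 3,492 × $34 = $118,728. Book value $911,482.
Year 2: 1,628 × $34 = $55,352. Book value $856,130.
Year 3: 5,319 × $34 = $180,846. Book value $675,284.
Year 4: 3,899 × $34 = $132,566. Book value $542,718.
Year 5: 3,502 × $34 = $119,068. Book value $423,650.
Year 6: 4,175 × $34 = $141,950. Book value $281,700.

$141,950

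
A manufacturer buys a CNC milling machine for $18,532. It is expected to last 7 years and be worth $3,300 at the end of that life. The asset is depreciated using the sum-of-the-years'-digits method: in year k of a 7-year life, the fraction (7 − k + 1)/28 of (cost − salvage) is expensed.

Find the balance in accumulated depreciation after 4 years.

$11,968

Depreciable base = $18,532 − $3,300 = $15,232.
Sum of the years' digits = 7+6+5+4+3+2+1 = 28.
Year 1: $15,232 × 7/28 = $3,808. Book value $14,724.
Year 2: $15,232 × 6/28 = $3,264. Book value $11,460.
Year 3: $15,232 × 5/28 = $2,720. Book value $8,740.
Year 4: $15,232 × 4/28 = $2,176. Book value $6,564.
Accumulated through year 4 = $18,532 − $6,564 = $11,968.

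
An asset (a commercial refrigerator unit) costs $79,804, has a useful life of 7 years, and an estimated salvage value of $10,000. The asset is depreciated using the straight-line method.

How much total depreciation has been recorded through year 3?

$29,916

Depreciable base = $79,804 − $10,000 = $69,804.
Annual expense = $69,804 / 7 = $9,972.
End of year 1: book value $69,832.
End of year 2: book value $59,860.
End of year 3: book value $49,888.
Accumulated through year 3 = $79,804 − $49,888 = $29,916.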